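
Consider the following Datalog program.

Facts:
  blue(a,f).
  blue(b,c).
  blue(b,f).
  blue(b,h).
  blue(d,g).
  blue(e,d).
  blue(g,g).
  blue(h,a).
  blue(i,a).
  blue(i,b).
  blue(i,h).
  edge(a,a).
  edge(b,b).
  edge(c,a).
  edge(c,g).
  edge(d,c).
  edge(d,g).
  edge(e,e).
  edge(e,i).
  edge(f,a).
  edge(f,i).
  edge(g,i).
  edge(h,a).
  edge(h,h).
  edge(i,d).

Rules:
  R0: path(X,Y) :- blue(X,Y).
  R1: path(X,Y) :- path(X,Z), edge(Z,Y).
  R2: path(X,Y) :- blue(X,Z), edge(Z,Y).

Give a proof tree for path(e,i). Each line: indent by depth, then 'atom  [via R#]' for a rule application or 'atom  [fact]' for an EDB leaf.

path(e,i)  [via R1]
  path(e,g)  [via R2]
    blue(e,d)  [fact]
    edge(d,g)  [fact]
  edge(g,i)  [fact]

round 1: derive path(a,f) via R0 from blue(a,f)
round 1: derive path(b,c) via R0 from blue(b,c)
round 1: derive path(b,f) via R0 from blue(b,f)
round 1: derive path(b,h) via R0 from blue(b,h)
round 1: derive path(d,g) via R0 from blue(d,g)
round 1: derive path(e,d) via R0 from blue(e,d)
round 1: derive path(g,g) via R0 from blue(g,g)
round 1: derive path(h,a) via R0 from blue(h,a)
round 1: derive path(i,a) via R0 from blue(i,a)
round 1: derive path(i,b) via R0 from blue(i,b)
round 1: derive path(i,h) via R0 from blue(i,h)
round 1: derive path(a,a) via R2 from blue(a,f), edge(f,a)
round 1: derive path(a,i) via R2 from blue(a,f), edge(f,i)
round 1: derive path(b,a) via R2 from blue(b,c), edge(c,a)
round 1: derive path(b,g) via R2 from blue(b,c), edge(c,g)
round 1: derive path(b,i) via R2 from blue(b,f), edge(f,i)
round 1: derive path(d,i) via R2 from blue(d,g), edge(g,i)
round 1: derive path(e,c) via R2 from blue(e,d), edge(d,c)
round 1: derive path(e,g) via R2 from blue(e,d), edge(d,g)
round 1: derive path(g,i) via R2 from blue(g,g), edge(g,i)
round 2: derive path(a,d) via R1 from path(a,i), edge(i,d)
round 2: derive path(b,d) via R1 from path(b,i), edge(i,d)
round 2: derive path(d,d) via R1 from path(d,i), edge(i,d)
round 2: derive path(e,a) via R1 from path(e,c), edge(c,a)
round 2: derive path(e,i) via R1 from path(e,g), edge(g,i)
round 2: derive path(g,d) via R1 from path(g,i), edge(i,d)
round 3: derive path(a,c) via R1 from path(a,d), edge(d,c)
round 3: derive path(a,g) via R1 from path(a,d), edge(d,g)
round 3: derive path(d,c) via R1 from path(d,d), edge(d,c)
round 3: derive path(g,c) via R1 from path(g,d), edge(d,c)
round 4: derive path(d,a) via R1 from path(d,c), edge(c,a)
round 4: derive path(g,a) via R1 from path(g,c), edge(c,a)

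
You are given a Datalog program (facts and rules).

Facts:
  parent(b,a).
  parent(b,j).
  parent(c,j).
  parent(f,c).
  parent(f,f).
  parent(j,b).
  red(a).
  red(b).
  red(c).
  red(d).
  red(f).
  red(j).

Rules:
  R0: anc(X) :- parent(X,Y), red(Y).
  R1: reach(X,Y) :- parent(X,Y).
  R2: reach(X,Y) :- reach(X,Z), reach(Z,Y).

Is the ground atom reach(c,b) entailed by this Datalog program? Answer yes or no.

yes

round 1: derive reach(b,a) via R1 from parent(b,a)
round 1: derive reach(b,j) via R1 from parent(b,j)
round 1: derive reach(c,j) via R1 from parent(c,j)
round 1: derive reach(f,c) via R1 from parent(f,c)
round 1: derive reach(f,f) via R1 from parent(f,f)
round 1: derive reach(j,b) via R1 from parent(j,b)
round 2: derive reach(b,b) via R2 from reach(b,j), reach(j,b)
round 2: derive reach(c,b) via R2 from reach(c,j), reach(j,b)
round 2: derive reach(f,j) via R2 from reach(f,c), reach(c,j)
round 2: derive reach(j,a) via R2 from reach(j,b), reach(b,a)
round 2: derive reach(j,j) via R2 from reach(j,b), reach(b,j)
round 3: derive reach(c,a) via R2 from reach(c,b), reach(b,a)
round 3: derive reach(f,a) via R2 from reach(f,j), reach(j,a)
round 3: derive reach(f,b) via R2 from reach(f,c), reach(c,b)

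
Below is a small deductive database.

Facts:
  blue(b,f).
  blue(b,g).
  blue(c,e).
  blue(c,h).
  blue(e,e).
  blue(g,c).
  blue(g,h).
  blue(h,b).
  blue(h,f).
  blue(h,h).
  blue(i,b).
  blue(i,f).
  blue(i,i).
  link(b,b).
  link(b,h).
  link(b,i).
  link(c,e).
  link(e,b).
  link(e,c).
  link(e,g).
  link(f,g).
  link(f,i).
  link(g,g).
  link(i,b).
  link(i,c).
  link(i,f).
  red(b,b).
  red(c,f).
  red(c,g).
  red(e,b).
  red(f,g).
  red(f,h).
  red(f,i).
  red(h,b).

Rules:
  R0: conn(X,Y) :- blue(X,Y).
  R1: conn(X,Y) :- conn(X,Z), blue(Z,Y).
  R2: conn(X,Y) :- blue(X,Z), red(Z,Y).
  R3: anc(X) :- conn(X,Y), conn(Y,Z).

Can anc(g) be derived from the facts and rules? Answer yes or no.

yes

round 1: derive conn(b,f) via R0 from blue(b,f)
round 1: derive conn(b,g) via R0 from blue(b,g)
round 1: derive conn(c,e) via R0 from blue(c,e)
round 1: derive conn(c,h) via R0 from blue(c,h)
round 1: derive conn(e,e) via R0 from blue(e,e)
round 1: derive conn(g,c) via R0 from blue(g,c)
round 1: derive conn(g,h) via R0 from blue(g,h)
round 1: derive conn(h,b) via R0 from blue(h,b)
round 1: derive conn(h,f) via R0 from blue(h,f)
round 1: derive conn(h,h) via R0 from blue(h,h)
round 1: derive conn(i,b) via R0 from blue(i,b)
round 1: derive conn(i,f) via R0 from blue(i,f)
round 1: derive conn(i,i) via R0 from blue(i,i)
round 1: derive conn(b,h) via R2 from blue(b,f), red(f,h)
round 1: derive conn(b,i) via R2 from blue(b,f), red(f,i)
round 1: derive conn(c,b) via R2 from blue(c,e), red(e,b)
round 1: derive conn(e,b) via R2 from blue(e,e), red(e,b)
round 1: derive conn(g,b) via R2 from blue(g,h), red(h,b)
round 1: derive conn(g,f) via R2 from blue(g,c), red(c,f)
round 1: derive conn(g,g) via R2 from blue(g,c), red(c,g)
round 1: derive conn(h,g) via R2 from blue(h,f), red(f,g)
round 1: derive conn(h,i) via R2 from blue(h,f), red(f,i)
round 1: derive conn(i,g) via R2 from blue(i,f), red(f,g)
round 1: derive conn(i,h) via R2 from blue(i,f), red(f,h)
round 2: derive conn(b,b) via R1 from conn(b,h), blue(h,b)
round 2: derive conn(b,c) via R1 from conn(b,g), blue(g,c)
round 2: derive conn(c,f) via R1 from conn(c,b), blue(b,f)
round 2: derive conn(c,g) via R1 from conn(c,b), blue(b,g)
round 2: derive conn(e,f) via R1 from conn(e,b), blue(b,f)
round 2: derive conn(e,g) via R1 from conn(e,b), blue(b,g)
round 2: derive conn(g,e) via R1 from conn(g,c), blue(c,e)
round 2: derive conn(h,c) via R1 from conn(h,g), blue(g,c)
round 2: derive conn(i,c) via R1 from conn(i,g), blue(g,c)
round 2: derive anc(b) via R3 from conn(b,g), conn(g,b)
round 2: derive anc(c) via R3 from conn(c,b), conn(b,f)
round 2: derive anc(e) via R3 from conn(e,b), conn(b,f)
round 2: derive anc(g) via R3 from conn(g,b), conn(b,f)
round 2: derive anc(h) via R3 from conn(h,b), conn(b,f)
round 2: derive anc(i) via R3 from conn(i,b), conn(b,f)
round 3: derive conn(b,e) via R1 from conn(b,c), blue(c,e)
round 3: derive conn(c,c) via R1 from conn(c,g), blue(g,c)
round 3: derive conn(e,c) via R1 from conn(e,g), blue(g,c)
round 3: derive conn(e,h) via R1 from conn(e,g), blue(g,h)
round 3: derive conn(h,e) via R1 from conn(h,c), blue(c,e)
round 3: derive conn(i,e) via R1 from conn(i,c), blue(c,e)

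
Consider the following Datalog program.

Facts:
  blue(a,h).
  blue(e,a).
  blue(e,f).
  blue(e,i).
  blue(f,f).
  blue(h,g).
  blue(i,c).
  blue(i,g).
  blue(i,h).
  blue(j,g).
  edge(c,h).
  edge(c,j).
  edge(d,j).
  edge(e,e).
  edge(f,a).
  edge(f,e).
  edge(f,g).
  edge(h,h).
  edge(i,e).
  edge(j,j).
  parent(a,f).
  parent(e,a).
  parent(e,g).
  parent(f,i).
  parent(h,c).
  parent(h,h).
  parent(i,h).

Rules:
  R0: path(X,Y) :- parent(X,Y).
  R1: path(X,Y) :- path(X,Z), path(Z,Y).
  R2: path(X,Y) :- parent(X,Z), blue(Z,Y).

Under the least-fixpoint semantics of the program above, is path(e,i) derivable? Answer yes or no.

yes

round 1: derive path(a,f) via R0 from parent(a,f)
round 1: derive path(e,a) via R0 from parent(e,a)
round 1: derive path(e,g) via R0 from parent(e,g)
round 1: derive path(f,i) via R0 from parent(f,i)
round 1: derive path(h,c) via R0 from parent(h,c)
round 1: derive path(h,h) via R0 from parent(h,h)
round 1: derive path(i,h) via R0 from parent(i,h)
round 1: derive path(e,h) via R2 from parent(e,a), blue(a,h)
round 1: derive path(f,c) via R2 from parent(f,i), blue(i,c)
round 1: derive path(f,g) via R2 from parent(f,i), blue(i,g)
round 1: derive path(f,h) via R2 from parent(f,i), blue(i,h)
round 1: derive path(h,g) via R2 from parent(h,h), blue(h,g)
round 1: derive path(i,g) via R2 from parent(i,h), blue(h,g)
round 2: derive path(a,c) via R1 from path(a,f), path(f,c)
round 2: derive path(a,g) via R1 from path(a,f), path(f,g)
round 2: derive path(a,h) via R1 from path(a,f), path(f,h)
round 2: derive path(a,i) via R1 from path(a,f), path(f,i)
round 2: derive path(e,c) via R1 from path(e,h), path(h,c)
round 2: derive path(e,f) via R1 from path(e,a), path(a,f)
round 2: derive path(i,c) via R1 from path(i,h), path(h,c)
round 3: derive path(e,i) via R1 from path(e,a), path(a,i)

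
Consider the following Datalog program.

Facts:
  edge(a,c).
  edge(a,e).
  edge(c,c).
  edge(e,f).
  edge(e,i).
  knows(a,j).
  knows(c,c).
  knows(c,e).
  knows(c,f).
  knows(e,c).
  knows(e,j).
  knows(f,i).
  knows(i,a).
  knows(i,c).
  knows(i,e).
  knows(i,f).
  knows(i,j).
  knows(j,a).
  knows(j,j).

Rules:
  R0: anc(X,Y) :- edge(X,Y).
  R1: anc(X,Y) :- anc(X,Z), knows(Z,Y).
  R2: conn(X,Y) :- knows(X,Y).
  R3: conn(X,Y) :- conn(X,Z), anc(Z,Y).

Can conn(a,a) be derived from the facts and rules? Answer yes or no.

no

round 1: derive anc(a,c) via R0 from edge(a,c)
round 1: derive anc(a,e) via R0 from edge(a,e)
round 1: derive anc(c,c) via R0 from edge(c,c)
round 1: derive anc(e,f) via R0 from edge(e,f)
round 1: derive anc(e,i) via R0 from edge(e,i)
round 1: derive conn(a,j) via R2 from knows(a,j)
round 1: derive conn(c,c) via R2 from knows(c,c)
round 1: derive conn(c,e) via R2 from knows(c,e)
round 1: derive conn(c,f) via R2 from knows(c,f)
round 1: derive conn(e,c) via R2 from knows(e,c)
round 1: derive conn(e,j) via R2 from knows(e,j)
round 1: derive conn(f,i) via R2 from knows(f,i)
round 1: derive conn(i,a) via R2 from knows(i,a)
round 1: derive conn(i,c) via R2 from knows(i,c)
round 1: derive conn(i,e) via R2 from knows(i,e)
round 1: derive conn(i,f) via R2 from knows(i,f)
round 1: derive conn(i,j) via R2 from knows(i,j)
round 1: derive conn(j,a) via R2 from knows(j,a)
round 1: derive conn(j,j) via R2 from knows(j,j)
round 2: derive anc(a,f) via R1 from anc(a,c), knows(c,f)
round 2: derive anc(a,j) via R1 from anc(a,e), knows(e,j)
round 2: derive anc(c,e) via R1 from anc(c,c), knows(c,e)
round 2: derive anc(c,f) via R1 from anc(c,c), knows(c,f)
round 2: derive anc(e,a) via R1 from anc(e,i), knows(i,a)
round 2: derive anc(e,c) via R1 from anc(e,i), knows(i,c)
round 2: derive anc(e,e) via R1 from anc(e,i), knows(i,e)
round 2: derive anc(e,j) via R1 from anc(e,i), knows(i,j)
round 2: derive conn(c,i) via R3 from conn(c,e), anc(e,i)
round 2: derive conn(i,i) via R3 from conn(i,e), anc(e,i)
round 2: derive conn(j,c) via R3 from conn(j,a), anc(a,c)
round 2: derive conn(j,e) via R3 from conn(j,a), anc(a,e)
round 3: derive anc(a,a) via R1 from anc(a,j), knows(j,a)
round 3: derive anc(a,i) via R1 from anc(a,f), knows(f,i)
round 3: derive anc(c,i) via R1 from anc(c,f), knows(f,i)
round 3: derive anc(c,j) via R1 from anc(c,e), knows(e,j)
round 3: derive conn(c,a) via R3 from conn(c,e), anc(e,a)
round 3: derive conn(c,j) via R3 from conn(c,e), anc(e,j)
round 3: derive conn(e,e) via R3 from conn(e,c), anc(c,e)
round 3: derive conn(e,f) via R3 from conn(e,c), anc(c,f)
round 3: derive conn(j,f) via R3 from conn(j,a), anc(a,f)
round 3: derive conn(j,i) via R3 from conn(j,e), anc(e,i)
round 4: derive anc(c,a) via R1 from anc(c,i), knows(i,a)
round 4: derive conn(e,a) via R3 from conn(e,e), anc(e,a)
round 4: derive conn(e,i) via R3 from conn(e,c), anc(c,i)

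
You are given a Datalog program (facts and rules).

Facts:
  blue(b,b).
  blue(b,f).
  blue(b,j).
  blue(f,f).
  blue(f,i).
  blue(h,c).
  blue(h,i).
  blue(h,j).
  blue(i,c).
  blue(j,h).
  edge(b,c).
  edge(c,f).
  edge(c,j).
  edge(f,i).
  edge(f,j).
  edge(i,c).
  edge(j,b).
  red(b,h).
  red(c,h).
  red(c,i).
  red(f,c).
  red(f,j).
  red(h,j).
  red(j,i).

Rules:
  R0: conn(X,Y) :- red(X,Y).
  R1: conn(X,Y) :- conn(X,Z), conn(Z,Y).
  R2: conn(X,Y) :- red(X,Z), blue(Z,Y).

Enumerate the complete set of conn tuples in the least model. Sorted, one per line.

round 1: derive conn(b,h) via R0 from red(b,h)
round 1: derive conn(c,h) via R0 from red(c,h)
round 1: derive conn(c,i) via R0 from red(c,i)
round 1: derive conn(f,c) via R0 from red(f,c)
round 1: derive conn(f,j) via R0 from red(f,j)
round 1: derive conn(h,j) via R0 from red(h,j)
round 1: derive conn(j,i) via R0 from red(j,i)
round 1: derive conn(b,c) via R2 from red(b,h), blue(h,c)
round 1: derive conn(b,i) via R2 from red(b,h), blue(h,i)
round 1: derive conn(b,j) via R2 from red(b,h), blue(h,j)
round 1: derive conn(c,c) via R2 from red(c,h), blue(h,c)
round 1: derive conn(c,j) via R2 from red(c,h), blue(h,j)
round 1: derive conn(f,h) via R2 from red(f,j), blue(j,h)
round 1: derive conn(h,h) via R2 from red(h,j), blue(j,h)
round 1: derive conn(j,c) via R2 from red(j,i), blue(i,c)
round 2: derive conn(f,i) via R1 from conn(f,c), conn(c,i)
round 2: derive conn(h,c) via R1 from conn(h,j), conn(j,c)
round 2: derive conn(h,i) via R1 from conn(h,j), conn(j,i)
round 2: derive conn(j,h) via R1 from conn(j,c), conn(c,h)
round 2: derive conn(j,j) via R1 from conn(j,c), conn(c,j)

conn(b,c)
conn(b,h)
conn(b,i)
conn(b,j)
conn(c,c)
conn(c,h)
conn(c,i)
conn(c,j)
conn(f,c)
conn(f,h)
conn(f,i)
conn(f,j)
conn(h,c)
conn(h,h)
conn(h,i)
conn(h,j)
conn(j,c)
conn(j,h)
conn(j,i)
conn(j,j)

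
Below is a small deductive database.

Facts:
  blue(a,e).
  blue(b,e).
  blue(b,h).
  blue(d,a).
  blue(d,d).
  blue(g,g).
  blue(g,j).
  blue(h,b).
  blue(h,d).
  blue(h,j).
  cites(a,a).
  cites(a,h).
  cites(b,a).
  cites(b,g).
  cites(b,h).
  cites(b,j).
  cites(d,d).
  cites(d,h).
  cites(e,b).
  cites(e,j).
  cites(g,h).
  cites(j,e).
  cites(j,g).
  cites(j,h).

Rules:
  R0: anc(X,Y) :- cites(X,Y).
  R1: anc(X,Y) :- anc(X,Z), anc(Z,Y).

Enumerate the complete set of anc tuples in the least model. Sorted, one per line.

round 1: derive anc(a,a) via R0 from cites(a,a)
round 1: derive anc(a,h) via R0 from cites(a,h)
round 1: derive anc(b,a) via R0 from cites(b,a)
round 1: derive anc(b,g) via R0 from cites(b,g)
round 1: derive anc(b,h) via R0 from cites(b,h)
round 1: derive anc(b,j) via R0 from cites(b,j)
round 1: derive anc(d,d) via R0 from cites(d,d)
round 1: derive anc(d,h) via R0 from cites(d,h)
round 1: derive anc(e,b) via R0 from cites(e,b)
round 1: derive anc(e,j) via R0 from cites(e,j)
round 1: derive anc(g,h) via R0 from cites(g,h)
round 1: derive anc(j,e) via R0 from cites(j,e)
round 1: derive anc(j,g) via R0 from cites(j,g)
round 1: derive anc(j,h) via R0 from cites(j,h)
round 2: derive anc(b,e) via R1 from anc(b,j), anc(j,e)
round 2: derive anc(e,a) via R1 from anc(e,b), anc(b,a)
round 2: derive anc(e,e) via R1 from anc(e,j), anc(j,e)
round 2: derive anc(e,g) via R1 from anc(e,b), anc(b,g)
round 2: derive anc(e,h) via R1 from anc(e,b), anc(b,h)
round 2: derive anc(j,b) via R1 from anc(j,e), anc(e,b)
round 2: derive anc(j,j) via R1 from anc(j,e), anc(e,j)
round 3: derive anc(b,b) via R1 from anc(b,e), anc(e,b)
round 3: derive anc(j,a) via R1 from anc(j,b), anc(b,a)

anc(a,a)
anc(a,h)
anc(b,a)
anc(b,b)
anc(b,e)
anc(b,g)
anc(b,h)
anc(b,j)
anc(d,d)
anc(d,h)
anc(e,a)
anc(e,b)
anc(e,e)
anc(e,g)
anc(e,h)
anc(e,j)
anc(g,h)
anc(j,a)
anc(j,b)
anc(j,e)
anc(j,g)
anc(j,h)
anc(j,j)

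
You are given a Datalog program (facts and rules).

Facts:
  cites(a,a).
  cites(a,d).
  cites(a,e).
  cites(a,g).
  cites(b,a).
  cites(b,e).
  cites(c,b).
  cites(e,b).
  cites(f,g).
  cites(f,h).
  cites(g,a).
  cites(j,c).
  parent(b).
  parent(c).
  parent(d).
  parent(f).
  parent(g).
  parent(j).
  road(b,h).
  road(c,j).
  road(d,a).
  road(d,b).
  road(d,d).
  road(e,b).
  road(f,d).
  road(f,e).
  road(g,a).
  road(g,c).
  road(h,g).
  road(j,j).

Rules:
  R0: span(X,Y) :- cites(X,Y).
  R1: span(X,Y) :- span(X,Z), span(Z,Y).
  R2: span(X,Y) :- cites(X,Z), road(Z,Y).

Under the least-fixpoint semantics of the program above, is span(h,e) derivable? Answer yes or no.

round 1: derive span(a,a) via R0 from cites(a,a)
round 1: derive span(a,d) via R0 from cites(a,d)
round 1: derive span(a,e) via R0 from cites(a,e)
round 1: derive span(a,g) via R0 from cites(a,g)
round 1: derive span(b,a) via R0 from cites(b,a)
round 1: derive span(b,e) via R0 from cites(b,e)
round 1: derive span(c,b) via R0 from cites(c,b)
round 1: derive span(e,b) via R0 from cites(e,b)
round 1: derive span(f,g) via R0 from cites(f,g)
round 1: derive span(f,h) via R0 from cites(f,h)
round 1: derive span(g,a) via R0 from cites(g,a)
round 1: derive span(j,c) via R0 from cites(j,c)
round 1: derive span(a,b) via R2 from cites(a,d), road(d,b)
round 1: derive span(a,c) via R2 from cites(a,g), road(g,c)
round 1: derive span(b,b) via R2 from cites(b,e), road(e,b)
round 1: derive span(c,h) via R2 from cites(c,b), road(b,h)
round 1: derive span(e,h) via R2 from cites(e,b), road(b,h)
round 1: derive span(f,a) via R2 from cites(f,g), road(g,a)
round 1: derive span(f,c) via R2 from cites(f,g), road(g,c)
round 1: derive span(j,j) via R2 from cites(j,c), road(c,j)
round 2: derive span(a,h) via R1 from span(a,c), span(c,h)
round 2: derive span(b,c) via R1 from span(b,a), span(a,c)
round 2: derive span(b,d) via R1 from span(b,a), span(a,d)
round 2: derive span(b,g) via R1 from span(b,a), span(a,g)
round 2: derive span(b,h) via R1 from span(b,e), span(e,h)
round 2: derive span(c,a) via R1 from span(c,b), span(b,a)
round 2: derive span(c,e) via R1 from span(c,b), span(b,e)
round 2: derive span(e,a) via R1 from span(e,b), span(b,a)
round 2: derive span(e,e) via R1 from span(e,b), span(b,e)
round 2: derive span(f,b) via R1 from span(f,a), span(a,b)
round 2: derive span(f,d) via R1 from span(f,a), span(a,d)
round 2: derive span(f,e) via R1 from span(f,a), span(a,e)
round 2: derive span(g,b) via R1 from span(g,a), span(a,b)
round 2: derive span(g,c) via R1 from span(g,a), span(a,c)
round 2: derive span(g,d) via R1 from span(g,a), span(a,d)
round 2: derive span(g,e) via R1 from span(g,a), span(a,e)
round 2: derive span(g,g) via R1 from span(g,a), span(a,g)
round 2: derive span(j,b) via R1 from span(j,c), span(c,b)
round 2: derive span(j,h) via R1 from span(j,c), span(c,h)
round 3: derive span(c,c) via R1 from span(c,a), span(a,c)
round 3: derive span(c,d) via R1 from span(c,a), span(a,d)
round 3: derive span(c,g) via R1 from span(c,a), span(a,g)
round 3: derive span(e,c) via R1 from span(e,a), span(a,c)
round 3: derive span(e,d) via R1 from span(e,a), span(a,d)
round 3: derive span(e,g) via R1 from span(e,a), span(a,g)
round 3: derive span(g,h) via R1 from span(g,a), span(a,h)
round 3: derive span(j,a) via R1 from span(j,b), span(b,a)
round 3: derive span(j,d) via R1 from span(j,b), span(b,d)
round 3: derive span(j,e) via R1 from span(j,b), span(b,e)
round 3: derive span(j,g) via R1 from span(j,b), span(b,g)

no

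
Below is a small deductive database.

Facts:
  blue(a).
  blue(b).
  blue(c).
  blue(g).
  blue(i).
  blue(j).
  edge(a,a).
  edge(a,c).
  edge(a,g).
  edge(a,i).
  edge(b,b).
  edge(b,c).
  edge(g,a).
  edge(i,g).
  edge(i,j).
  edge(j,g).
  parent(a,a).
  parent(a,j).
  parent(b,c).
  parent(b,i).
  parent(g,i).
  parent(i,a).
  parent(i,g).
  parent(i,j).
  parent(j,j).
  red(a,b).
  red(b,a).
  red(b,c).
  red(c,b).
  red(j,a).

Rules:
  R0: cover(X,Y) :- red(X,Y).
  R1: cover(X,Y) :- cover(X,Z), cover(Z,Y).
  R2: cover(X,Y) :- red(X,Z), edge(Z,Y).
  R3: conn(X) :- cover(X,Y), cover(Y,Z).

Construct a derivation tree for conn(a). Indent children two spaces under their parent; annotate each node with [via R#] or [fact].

conn(a)  [via R3]
  cover(a,b)  [via R0]
    red(a,b)  [fact]
  cover(b,a)  [via R0]
    red(b,a)  [fact]

round 1: derive cover(a,b) via R0 from red(a,b)
round 1: derive cover(b,a) via R0 from red(b,a)
round 1: derive cover(b,c) via R0 from red(b,c)
round 1: derive cover(c,b) via R0 from red(c,b)
round 1: derive cover(j,a) via R0 from red(j,a)
round 1: derive cover(a,c) via R2 from red(a,b), edge(b,c)
round 1: derive cover(b,g) via R2 from red(b,a), edge(a,g)
round 1: derive cover(b,i) via R2 from red(b,a), edge(a,i)
round 1: derive cover(c,c) via R2 from red(c,b), edge(b,c)
round 1: derive cover(j,c) via R2 from red(j,a), edge(a,c)
round 1: derive cover(j,g) via R2 from red(j,a), edge(a,g)
round 1: derive cover(j,i) via R2 from red(j,a), edge(a,i)
round 2: derive cover(a,a) via R1 from cover(a,b), cover(b,a)
round 2: derive cover(a,g) via R1 from cover(a,b), cover(b,g)
round 2: derive cover(a,i) via R1 from cover(a,b), cover(b,i)
round 2: derive cover(b,b) via R1 from cover(b,a), cover(a,b)
round 2: derive cover(c,a) via R1 from cover(c,b), cover(b,a)
round 2: derive cover(c,g) via R1 from cover(c,b), cover(b,g)
round 2: derive cover(c,i) via R1 from cover(c,b), cover(b,i)
round 2: derive cover(j,b) via R1 from cover(j,a), cover(a,b)
round 2: derive conn(a) via R3 from cover(a,b), cover(b,a)
round 2: derive conn(b) via R3 from cover(b,a), cover(a,b)
round 2: derive conn(c) via R3 from cover(c,b), cover(b,a)
round 2: derive conn(j) via R3 from cover(j,a), cover(a,b)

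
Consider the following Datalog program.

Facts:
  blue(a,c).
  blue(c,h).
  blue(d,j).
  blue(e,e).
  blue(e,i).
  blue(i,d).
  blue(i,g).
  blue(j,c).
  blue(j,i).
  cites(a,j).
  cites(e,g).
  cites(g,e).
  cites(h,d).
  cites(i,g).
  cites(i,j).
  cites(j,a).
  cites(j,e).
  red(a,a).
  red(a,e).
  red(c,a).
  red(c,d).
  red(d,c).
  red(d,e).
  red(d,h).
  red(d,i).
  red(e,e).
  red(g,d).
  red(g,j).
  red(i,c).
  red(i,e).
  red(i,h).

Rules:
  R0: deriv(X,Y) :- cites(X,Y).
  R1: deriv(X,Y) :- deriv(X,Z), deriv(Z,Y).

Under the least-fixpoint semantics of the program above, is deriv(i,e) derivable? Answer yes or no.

round 1: derive deriv(a,j) via R0 from cites(a,j)
round 1: derive deriv(e,g) via R0 from cites(e,g)
round 1: derive deriv(g,e) via R0 from cites(g,e)
round 1: derive deriv(h,d) via R0 from cites(h,d)
round 1: derive deriv(i,g) via R0 from cites(i,g)
round 1: derive deriv(i,j) via R0 from cites(i,j)
round 1: derive deriv(j,a) via R0 from cites(j,a)
round 1: derive deriv(j,e) via R0 from cites(j,e)
round 2: derive deriv(a,a) via R1 from deriv(a,j), deriv(j,a)
round 2: derive deriv(a,e) via R1 from deriv(a,j), deriv(j,e)
round 2: derive deriv(e,e) via R1 from deriv(e,g), deriv(g,e)
round 2: derive deriv(g,g) via R1 from deriv(g,e), deriv(e,g)
round 2: derive deriv(i,a) via R1 from deriv(i,j), deriv(j,a)
round 2: derive deriv(i,e) via R1 from deriv(i,g), deriv(g,e)
round 2: derive deriv(j,g) via R1 from deriv(j,e), deriv(e,g)
round 2: derive deriv(j,j) via R1 from deriv(j,a), deriv(a,j)
round 3: derive deriv(a,g) via R1 from deriv(a,e), deriv(e,g)

yes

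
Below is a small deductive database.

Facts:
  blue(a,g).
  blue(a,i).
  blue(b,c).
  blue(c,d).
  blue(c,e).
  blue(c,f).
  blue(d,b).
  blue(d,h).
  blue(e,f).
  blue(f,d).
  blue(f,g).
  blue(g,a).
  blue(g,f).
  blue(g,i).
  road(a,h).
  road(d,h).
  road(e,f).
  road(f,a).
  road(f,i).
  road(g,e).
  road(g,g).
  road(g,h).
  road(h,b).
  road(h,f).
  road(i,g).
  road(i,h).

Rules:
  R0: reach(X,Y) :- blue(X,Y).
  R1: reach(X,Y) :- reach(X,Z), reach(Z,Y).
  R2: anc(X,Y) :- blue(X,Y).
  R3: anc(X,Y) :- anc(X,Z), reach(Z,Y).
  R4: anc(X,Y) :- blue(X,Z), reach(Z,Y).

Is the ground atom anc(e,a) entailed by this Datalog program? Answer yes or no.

yes

round 1: derive reach(a,g) via R0 from blue(a,g)
round 1: derive reach(a,i) via R0 from blue(a,i)
round 1: derive reach(b,c) via R0 from blue(b,c)
round 1: derive reach(c,d) via R0 from blue(c,d)
round 1: derive reach(c,e) via R0 from blue(c,e)
round 1: derive reach(c,f) via R0 from blue(c,f)
round 1: derive reach(d,b) via R0 from blue(d,b)
round 1: derive reach(d,h) via R0 from blue(d,h)
round 1: derive reach(e,f) via R0 from blue(e,f)
round 1: derive reach(f,d) via R0 from blue(f,d)
round 1: derive reach(f,g) via R0 from blue(f,g)
round 1: derive reach(g,a) via R0 from blue(g,a)
round 1: derive reach(g,f) via R0 from blue(g,f)
round 1: derive reach(g,i) via R0 from blue(g,i)
round 1: derive anc(a,g) via R2 from blue(a,g)
round 1: derive anc(a,i) via R2 from blue(a,i)
round 1: derive anc(b,c) via R2 from blue(b,c)
round 1: derive anc(c,d) via R2 from blue(c,d)
round 1: derive anc(c,e) via R2 from blue(c,e)
round 1: derive anc(c,f) via R2 from blue(c,f)
round 1: derive anc(d,b) via R2 from blue(d,b)
round 1: derive anc(d,h) via R2 from blue(d,h)
round 1: derive anc(e,f) via R2 from blue(e,f)
round 1: derive anc(f,d) via R2 from blue(f,d)
round 1: derive anc(f,g) via R2 from blue(f,g)
round 1: derive anc(g,a) via R2 from blue(g,a)
round 1: derive anc(g,f) via R2 from blue(g,f)
round 1: derive anc(g,i) via R2 from blue(g,i)
round 2: derive reach(a,a) via R1 from reach(a,g), reach(g,a)
round 2: derive reach(a,f) via R1 from reach(a,g), reach(g,f)
round 2: derive reach(b,d) via R1 from reach(b,c), reach(c,d)
round 2: derive reach(b,e) via R1 from reach(b,c), reach(c,e)
round 2: derive reach(b,f) via R1 from reach(b,c), reach(c,f)
round 2: derive reach(c,b) via R1 from reach(c,d), reach(d,b)
round 2: derive reach(c,g) via R1 from reach(c,f), reach(f,g)
round 2: derive reach(c,h) via R1 from reach(c,d), reach(d,h)
round 2: derive reach(d,c) via R1 from reach(d,b), reach(b,c)
round 2: derive reach(e,d) via R1 from reach(e,f), reach(f,d)
round 2: derive reach(e,g) via R1 from reach(e,f), reach(f,g)
round 2: derive reach(f,a) via R1 from reach(f,g), reach(g,a)
round 2: derive reach(f,b) via R1 from reach(f,d), reach(d,b)
round 2: derive reach(f,f) via R1 from reach(f,g), reach(g,f)
round 2: derive reach(f,h) via R1 from reach(f,d), reach(d,h)
round 2: derive reach(f,i) via R1 from reach(f,g), reach(g,i)
round 2: derive reach(g,d) via R1 from reach(g,f), reach(f,d)
round 2: derive reach(g,g) via R1 from reach(g,a), reach(a,g)
round 2: derive anc(a,a) via R3 from anc(a,g), reach(g,a)
round 2: derive anc(a,f) via R3 from anc(a,g), reach(g,f)
round 2: derive anc(b,d) via R3 from anc(b,c), reach(c,d)
round 2: derive anc(b,e) via R3 from anc(b,c), reach(c,e)
round 2: derive anc(b,f) via R3 from anc(b,c), reach(c,f)
round 2: derive anc(c,b) via R3 from anc(c,d), reach(d,b)
round 2: derive anc(c,g) via R3 from anc(c,f), reach(f,g)
round 2: derive anc(c,h) via R3 from anc(c,d), reach(d,h)
round 2: derive anc(d,c) via R3 from anc(d,b), reach(b,c)
round 2: derive anc(e,d) via R3 from anc(e,f), reach(f,d)
round 2: derive anc(e,g) via R3 from anc(e,f), reach(f,g)
round 2: derive anc(f,a) via R3 from anc(f,g), reach(g,a)
round 2: derive anc(f,b) via R3 from anc(f,d), reach(d,b)
round 2: derive anc(f,f) via R3 from anc(f,g), reach(g,f)
round 2: derive anc(f,h) via R3 from anc(f,d), reach(d,h)
round 2: derive anc(f,i) via R3 from anc(f,g), reach(g,i)
round 2: derive anc(g,d) via R3 from anc(g,f), reach(f,d)
round 2: derive anc(g,g) via R3 from anc(g,a), reach(a,g)
round 3: derive reach(a,b) via R1 from reach(a,f), reach(f,b)
round 3: derive reach(a,d) via R1 from reach(a,f), reach(f,d)
round 3: derive reach(a,h) via R1 from reach(a,f), reach(f,h)
round 3: derive reach(b,a) via R1 from reach(b,f), reach(f,a)
round 3: derive reach(b,b) via R1 from reach(b,c), reach(c,b)
round 3: derive reach(b,g) via R1 from reach(b,c), reach(c,g)
round 3: derive reach(b,h) via R1 from reach(b,c), reach(c,h)
round 3: derive reach(b,i) via R1 from reach(b,f), reach(f,i)
round 3: derive reach(c,a) via R1 from reach(c,f), reach(f,a)
round 3: derive reach(c,c) via R1 from reach(c,b), reach(b,c)
round 3: derive reach(c,i) via R1 from reach(c,f), reach(f,i)
round 3: derive reach(d,d) via R1 from reach(d,b), reach(b,d)
round 3: derive reach(d,e) via R1 from reach(d,b), reach(b,e)
round 3: derive reach(d,f) via R1 from reach(d,b), reach(b,f)
round 3: derive reach(d,g) via R1 from reach(d,c), reach(c,g)
round 3: derive reach(e,a) via R1 from reach(e,f), reach(f,a)
round 3: derive reach(e,b) via R1 from reach(e,d), reach(d,b)
round 3: derive reach(e,c) via R1 from reach(e,d), reach(d,c)
round 3: derive reach(e,h) via R1 from reach(e,d), reach(d,h)
round 3: derive reach(e,i) via R1 from reach(e,f), reach(f,i)
round 3: derive reach(f,c) via R1 from reach(f,b), reach(b,c)
round 3: derive reach(f,e) via R1 from reach(f,b), reach(b,e)
round 3: derive reach(g,b) via R1 from reach(g,d), reach(d,b)
round 3: derive reach(g,c) via R1 from reach(g,d), reach(d,c)
round 3: derive reach(g,h) via R1 from reach(g,d), reach(d,h)
round 3: derive anc(a,b) via R3 from anc(a,f), reach(f,b)
round 3: derive anc(a,d) via R3 from anc(a,f), reach(f,d)
round 3: derive anc(a,h) via R3 from anc(a,f), reach(f,h)
round 3: derive anc(b,a) via R3 from anc(b,f), reach(f,a)
round 3: derive anc(b,b) via R3 from anc(b,c), reach(c,b)
round 3: derive anc(b,g) via R3 from anc(b,c), reach(c,g)
round 3: derive anc(b,h) via R3 from anc(b,c), reach(c,h)
round 3: derive anc(b,i) via R3 from anc(b,f), reach(f,i)
round 3: derive anc(c,a) via R3 from anc(c,f), reach(f,a)
round 3: derive anc(c,c) via R3 from anc(c,b), reach(b,c)
round 3: derive anc(c,i) via R3 from anc(c,f), reach(f,i)
round 3: derive anc(d,d) via R3 from anc(d,b), reach(b,d)
round 3: derive anc(d,e) via R3 from anc(d,b), reach(b,e)
round 3: derive anc(d,f) via R3 from anc(d,b), reach(b,f)
round 3: derive anc(d,g) via R3 from anc(d,c), reach(c,g)
round 3: derive anc(e,a) via R3 from anc(e,f), reach(f,a)
round 3: derive anc(e,b) via R3 from anc(e,d), reach(d,b)
round 3: derive anc(e,c) via R3 from anc(e,d), reach(d,c)
round 3: derive anc(e,h) via R3 from anc(e,d), reach(d,h)
round 3: derive anc(e,i) via R3 from anc(e,f), reach(f,i)
round 3: derive anc(f,c) via R3 from anc(f,b), reach(b,c)
round 3: derive anc(f,e) via R3 from anc(f,b), reach(b,e)
round 3: derive anc(g,b) via R3 from anc(g,d), reach(d,b)
round 3: derive anc(g,c) via R3 from anc(g,d), reach(d,c)
round 3: derive anc(g,h) via R3 from anc(g,d), reach(d,h)
round 4: derive reach(a,c) via R1 from reach(a,b), reach(b,c)
round 4: derive reach(a,e) via R1 from reach(a,b), reach(b,e)
round 4: derive reach(d,a) via R1 from reach(d,b), reach(b,a)
round 4: derive reach(d,i) via R1 from reach(d,b), reach(b,i)
round 4: derive reach(e,e) via R1 from reach(e,b), reach(b,e)
round 4: derive reach(g,e) via R1 from reach(g,b), reach(b,e)
round 4: derive anc(a,c) via R3 from anc(a,b), reach(b,c)
round 4: derive anc(a,e) via R3 from anc(a,b), reach(b,e)
round 4: derive anc(d,a) via R3 from anc(d,b), reach(b,a)
round 4: derive anc(d,i) via R3 from anc(d,b), reach(b,i)
round 4: derive anc(e,e) via R3 from anc(e,b), reach(b,e)
round 4: derive anc(g,e) via R3 from anc(g,b), reach(b,e)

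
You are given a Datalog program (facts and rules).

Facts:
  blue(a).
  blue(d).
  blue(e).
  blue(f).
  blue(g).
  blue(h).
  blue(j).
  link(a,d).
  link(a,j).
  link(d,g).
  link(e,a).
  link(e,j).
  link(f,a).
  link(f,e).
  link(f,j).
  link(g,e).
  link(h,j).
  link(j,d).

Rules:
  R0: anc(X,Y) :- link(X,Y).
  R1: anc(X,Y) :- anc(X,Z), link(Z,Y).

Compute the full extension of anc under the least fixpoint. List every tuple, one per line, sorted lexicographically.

round 1: derive anc(a,d) via R0 from link(a,d)
round 1: derive anc(a,j) via R0 from link(a,j)
round 1: derive anc(d,g) via R0 from link(d,g)
round 1: derive anc(e,a) via R0 from link(e,a)
round 1: derive anc(e,j) via R0 from link(e,j)
round 1: derive anc(f,a) via R0 from link(f,a)
round 1: derive anc(f,e) via R0 from link(f,e)
round 1: derive anc(f,j) via R0 from link(f,j)
round 1: derive anc(g,e) via R0 from link(g,e)
round 1: derive anc(h,j) via R0 from link(h,j)
round 1: derive anc(j,d) via R0 from link(j,d)
round 2: derive anc(a,g) via R1 from anc(a,d), link(d,g)
round 2: derive anc(d,e) via R1 from anc(d,g), link(g,e)
round 2: derive anc(e,d) via R1 from anc(e,a), link(a,d)
round 2: derive anc(f,d) via R1 from anc(f,a), link(a,d)
round 2: derive anc(g,a) via R1 from anc(g,e), link(e,a)
round 2: derive anc(g,j) via R1 from anc(g,e), link(e,j)
round 2: derive anc(h,d) via R1 from anc(h,j), link(j,d)
round 2: derive anc(j,g) via R1 from anc(j,d), link(d,g)
round 3: derive anc(a,e) via R1 from anc(a,g), link(g,e)
round 3: derive anc(d,a) via R1 from anc(d,e), link(e,a)
round 3: derive anc(d,j) via R1 from anc(d,e), link(e,j)
round 3: derive anc(e,g) via R1 from anc(e,d), link(d,g)
round 3: derive anc(f,g) via R1 from anc(f,d), link(d,g)
round 3: derive anc(g,d) via R1 from anc(g,a), link(a,d)
round 3: derive anc(h,g) via R1 from anc(h,d), link(d,g)
round 3: derive anc(j,e) via R1 from anc(j,g), link(g,e)
round 4: derive anc(a,a) via R1 from anc(a,e), link(e,a)
round 4: derive anc(d,d) via R1 from anc(d,a), link(a,d)
round 4: derive anc(e,e) via R1 from anc(e,g), link(g,e)
round 4: derive anc(g,g) via R1 from anc(g,d), link(d,g)
round 4: derive anc(h,e) via R1 from anc(h,g), link(g,e)
round 4: derive anc(j,a) via R1 from anc(j,e), link(e,a)
round 4: derive anc(j,j) via R1 from anc(j,e), link(e,j)
round 5: derive anc(h,a) via R1 from anc(h,e), link(e,a)

anc(a,a)
anc(a,d)
anc(a,e)
anc(a,g)
anc(a,j)
anc(d,a)
anc(d,d)
anc(d,e)
anc(d,g)
anc(d,j)
anc(e,a)
anc(e,d)
anc(e,e)
anc(e,g)
anc(e,j)
anc(f,a)
anc(f,d)
anc(f,e)
anc(f,g)
anc(f,j)
anc(g,a)
anc(g,d)
anc(g,e)
anc(g,g)
anc(g,j)
anc(h,a)
anc(h,d)
anc(h,e)
anc(h,g)
anc(h,j)
anc(j,a)
anc(j,d)
anc(j,e)
anc(j,g)
anc(j,j)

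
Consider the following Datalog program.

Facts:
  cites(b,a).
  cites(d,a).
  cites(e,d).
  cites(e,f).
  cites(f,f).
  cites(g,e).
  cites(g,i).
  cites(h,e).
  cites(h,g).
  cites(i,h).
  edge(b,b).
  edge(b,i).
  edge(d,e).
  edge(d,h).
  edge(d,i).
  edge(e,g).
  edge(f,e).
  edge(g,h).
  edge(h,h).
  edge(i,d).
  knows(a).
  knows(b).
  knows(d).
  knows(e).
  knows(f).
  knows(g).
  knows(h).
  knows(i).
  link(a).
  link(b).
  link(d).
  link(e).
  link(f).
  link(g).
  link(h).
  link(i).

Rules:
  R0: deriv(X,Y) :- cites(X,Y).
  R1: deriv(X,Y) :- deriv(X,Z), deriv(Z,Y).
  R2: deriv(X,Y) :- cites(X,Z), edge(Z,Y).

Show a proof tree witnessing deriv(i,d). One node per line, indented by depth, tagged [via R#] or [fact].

deriv(i,d)  [via R1]
  deriv(i,e)  [via R1]
    deriv(i,h)  [via R0]
      cites(i,h)  [fact]
    deriv(h,e)  [via R0]
      cites(h,e)  [fact]
  deriv(e,d)  [via R0]
    cites(e,d)  [fact]

round 1: derive deriv(b,a) via R0 from cites(b,a)
round 1: derive deriv(d,a) via R0 from cites(d,a)
round 1: derive deriv(e,d) via R0 from cites(e,d)
round 1: derive deriv(e,f) via R0 from cites(e,f)
round 1: derive deriv(f,f) via R0 from cites(f,f)
round 1: derive deriv(g,e) via R0 from cites(g,e)
round 1: derive deriv(g,i) via R0 from cites(g,i)
round 1: derive deriv(h,e) via R0 from cites(h,e)
round 1: derive deriv(h,g) via R0 from cites(h,g)
round 1: derive deriv(i,h) via R0 from cites(i,h)
round 1: derive deriv(e,e) via R2 from cites(e,d), edge(d,e)
round 1: derive deriv(e,h) via R2 from cites(e,d), edge(d,h)
round 1: derive deriv(e,i) via R2 from cites(e,d), edge(d,i)
round 1: derive deriv(f,e) via R2 from cites(f,f), edge(f,e)
round 1: derive deriv(g,d) via R2 from cites(g,i), edge(i,d)
round 1: derive deriv(g,g) via R2 from cites(g,e), edge(e,g)
round 1: derive deriv(h,h) via R2 from cites(h,g), edge(g,h)
round 2: derive deriv(e,a) via R1 from deriv(e,d), deriv(d,a)
round 2: derive deriv(e,g) via R1 from deriv(e,h), deriv(h,g)
round 2: derive deriv(f,d) via R1 from deriv(f,e), deriv(e,d)
round 2: derive deriv(f,h) via R1 from deriv(f,e), deriv(e,h)
round 2: derive deriv(f,i) via R1 from deriv(f,e), deriv(e,i)
round 2: derive deriv(g,a) via R1 from deriv(g,d), deriv(d,a)
round 2: derive deriv(g,f) via R1 from deriv(g,e), deriv(e,f)
round 2: derive deriv(g,h) via R1 from deriv(g,e), deriv(e,h)
round 2: derive deriv(h,d) via R1 from deriv(h,e), deriv(e,d)
round 2: derive deriv(h,f) via R1 from deriv(h,e), deriv(e,f)
round 2: derive deriv(h,i) via R1 from deriv(h,e), deriv(e,i)
round 2: derive deriv(i,e) via R1 from deriv(i,h), deriv(h,e)
round 2: derive deriv(i,g) via R1 from deriv(i,h), deriv(h,g)
round 3: derive deriv(f,a) via R1 from deriv(f,d), deriv(d,a)
round 3: derive deriv(f,g) via R1 from deriv(f,e), deriv(e,g)
round 3: derive deriv(h,a) via R1 from deriv(h,d), deriv(d,a)
round 3: derive deriv(i,a) via R1 from deriv(i,e), deriv(e,a)
round 3: derive deriv(i,d) via R1 from deriv(i,e), deriv(e,d)
round 3: derive deriv(i,f) via R1 from deriv(i,e), deriv(e,f)
round 3: derive deriv(i,i) via R1 from deriv(i,e), deriv(e,i)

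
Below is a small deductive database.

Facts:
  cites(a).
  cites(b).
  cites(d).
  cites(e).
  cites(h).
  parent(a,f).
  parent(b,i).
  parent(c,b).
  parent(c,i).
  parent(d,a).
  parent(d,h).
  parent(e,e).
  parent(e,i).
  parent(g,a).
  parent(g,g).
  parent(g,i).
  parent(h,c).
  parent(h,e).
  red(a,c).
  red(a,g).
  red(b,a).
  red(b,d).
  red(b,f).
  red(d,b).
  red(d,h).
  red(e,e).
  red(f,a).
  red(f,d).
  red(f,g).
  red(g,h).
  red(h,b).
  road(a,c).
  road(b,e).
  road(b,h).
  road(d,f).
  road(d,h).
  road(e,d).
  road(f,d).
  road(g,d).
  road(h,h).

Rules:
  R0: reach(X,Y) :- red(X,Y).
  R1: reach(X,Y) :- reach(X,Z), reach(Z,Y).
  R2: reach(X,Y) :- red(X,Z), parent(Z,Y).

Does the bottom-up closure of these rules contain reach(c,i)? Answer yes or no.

no

round 1: derive reach(a,c) via R0 from red(a,c)
round 1: derive reach(a,g) via R0 from red(a,g)
round 1: derive reach(b,a) via R0 from red(b,a)
round 1: derive reach(b,d) via R0 from red(b,d)
round 1: derive reach(b,f) via R0 from red(b,f)
round 1: derive reach(d,b) via R0 from red(d,b)
round 1: derive reach(d,h) via R0 from red(d,h)
round 1: derive reach(e,e) via R0 from red(e,e)
round 1: derive reach(f,a) via R0 from red(f,a)
round 1: derive reach(f,d) via R0 from red(f,d)
round 1: derive reach(f,g) via R0 from red(f,g)
round 1: derive reach(g,h) via R0 from red(g,h)
round 1: derive reach(h,b) via R0 from red(h,b)
round 1: derive reach(a,a) via R2 from red(a,g), parent(g,a)
round 1: derive reach(a,b) via R2 from red(a,c), parent(c,b)
round 1: derive reach(a,i) via R2 from red(a,c), parent(c,i)
round 1: derive reach(b,h) via R2 from red(b,d), parent(d,h)
round 1: derive reach(d,c) via R2 from red(d,h), parent(h,c)
round 1: derive reach(d,e) via R2 from red(d,h), parent(h,e)
round 1: derive reach(d,i) via R2 from red(d,b), parent(b,i)
round 1: derive reach(e,i) via R2 from red(e,e), parent(e,i)
round 1: derive reach(f,f) via R2 from red(f,a), parent(a,f)
round 1: derive reach(f,h) via R2 from red(f,d), parent(d,h)
round 1: derive reach(f,i) via R2 from red(f,g), parent(g,i)
round 1: derive reach(g,c) via R2 from red(g,h), parent(h,c)
round 1: derive reach(g,e) via R2 from red(g,h), parent(h,e)
round 1: derive reach(h,i) via R2 from red(h,b), parent(b,i)
round 2: derive reach(a,d) via R1 from reach(a,b), reach(b,d)
round 2: derive reach(a,e) via R1 from reach(a,g), reach(g,e)
round 2: derive reach(a,f) via R1 from reach(a,b), reach(b,f)
round 2: derive reach(a,h) via R1 from reach(a,b), reach(b,h)
round 2: derive reach(b,b) via R1 from reach(b,a), reach(a,b)
round 2: derive reach(b,c) via R1 from reach(b,a), reach(a,c)
round 2: derive reach(b,e) via R1 from reach(b,d), reach(d,e)
round 2: derive reach(b,g) via R1 from reach(b,a), reach(a,g)
round 2: derive reach(b,i) via R1 from reach(b,a), reach(a,i)
round 2: derive reach(d,a) via R1 from reach(d,b), reach(b,a)
round 2: derive reach(d,d) via R1 from reach(d,b), reach(b,d)
round 2: derive reach(d,f) via R1 from reach(d,b), reach(b,f)
round 2: derive reach(f,b) via R1 from reach(f,a), reach(a,b)
round 2: derive reach(f,c) via R1 from reach(f,a), reach(a,c)
round 2: derive reach(f,e) via R1 from reach(f,d), reach(d,e)
round 2: derive reach(g,b) via R1 from reach(g,h), reach(h,b)
round 2: derive reach(g,i) via R1 from reach(g,e), reach(e,i)
round 2: derive reach(h,a) via R1 from reach(h,b), reach(b,a)
round 2: derive reach(h,d) via R1 from reach(h,b), reach(b,d)
round 2: derive reach(h,f) via R1 from reach(h,b), reach(b,f)
round 2: derive reach(h,h) via R1 from reach(h,b), reach(b,h)
round 3: derive reach(d,g) via R1 from reach(d,a), reach(a,g)
round 3: derive reach(g,a) via R1 from reach(g,b), reach(b,a)
round 3: derive reach(g,d) via R1 from reach(g,b), reach(b,d)
round 3: derive reach(g,f) via R1 from reach(g,b), reach(b,f)
round 3: derive reach(g,g) via R1 from reach(g,b), reach(b,g)
round 3: derive reach(h,c) via R1 from reach(h,a), reach(a,c)
round 3: derive reach(h,e) via R1 from reach(h,a), reach(a,e)
round 3: derive reach(h,g) via R1 from reach(h,a), reach(a,g)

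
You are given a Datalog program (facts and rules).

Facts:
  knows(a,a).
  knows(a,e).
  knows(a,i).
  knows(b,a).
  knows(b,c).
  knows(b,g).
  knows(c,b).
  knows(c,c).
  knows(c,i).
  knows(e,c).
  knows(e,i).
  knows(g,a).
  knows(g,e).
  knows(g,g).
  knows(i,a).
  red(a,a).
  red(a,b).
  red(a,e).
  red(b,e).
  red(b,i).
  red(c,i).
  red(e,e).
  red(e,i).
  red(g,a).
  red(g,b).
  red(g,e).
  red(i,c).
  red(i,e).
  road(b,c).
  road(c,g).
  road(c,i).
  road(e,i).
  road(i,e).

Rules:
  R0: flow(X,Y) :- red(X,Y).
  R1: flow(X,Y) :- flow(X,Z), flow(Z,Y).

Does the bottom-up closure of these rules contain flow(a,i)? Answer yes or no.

round 1: derive flow(a,a) via R0 from red(a,a)
round 1: derive flow(a,b) via R0 from red(a,b)
round 1: derive flow(a,e) via R0 from red(a,e)
round 1: derive flow(b,e) via R0 from red(b,e)
round 1: derive flow(b,i) via R0 from red(b,i)
round 1: derive flow(c,i) via R0 from red(c,i)
round 1: derive flow(e,e) via R0 from red(e,e)
round 1: derive flow(e,i) via R0 from red(e,i)
round 1: derive flow(g,a) via R0 from red(g,a)
round 1: derive flow(g,b) via R0 from red(g,b)
round 1: derive flow(g,e) via R0 from red(g,e)
round 1: derive flow(i,c) via R0 from red(i,c)
round 1: derive flow(i,e) via R0 from red(i,e)
round 2: derive flow(a,i) via R1 from flow(a,b), flow(b,i)
round 2: derive flow(b,c) via R1 from flow(b,i), flow(i,c)
round 2: derive flow(c,c) via R1 from flow(c,i), flow(i,c)
round 2: derive flow(c,e) via R1 from flow(c,i), flow(i,e)
round 2: derive flow(e,c) via R1 from flow(e,i), flow(i,c)
round 2: derive flow(g,i) via R1 from flow(g,b), flow(b,i)
round 2: derive flow(i,i) via R1 from flow(i,c), flow(c,i)
round 3: derive flow(a,c) via R1 from flow(a,b), flow(b,c)
round 3: derive flow(g,c) via R1 from flow(g,b), flow(b,c)

yes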